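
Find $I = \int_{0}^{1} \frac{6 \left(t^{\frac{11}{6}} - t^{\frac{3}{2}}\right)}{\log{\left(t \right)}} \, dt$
$- \log{\left(\frac{11390625}{24137569} \right)}$

Introduce a parameter $a$ in the exponent: let $I(a) = \int_{0}^{1} \frac{6 \left(t^{\frac{11}{6}} - t^{a}\right)}{\log{\left(t \right)}} \, dt$.

Since $\dfrac{\partial}{\partial a}\,t^{a} = t^{a} \ln t$, the $\ln t$ in the denominator cancels and
$$\frac{dI}{da} = \int_{0}^{1} -6 t^{a} \, dt = -6 \left[\frac{t^{a+1}}{a+1}\right]_0^1 = - \frac{6}{a + 1}.$$

Integrating with respect to $a$ gives $I(a) = - \log{\left(\frac{46656 \left(a + 1\right)^{6}}{24137569} \right)} + C$.

At $a = \frac{11}{6}$ the integrand is identically $0$, so $I(\frac{11}{6}) = 0$. The closed form gives $0$, hence $C = 0$.

Setting $a = \frac{3}{2}$:
$$I = - \log{\left(\frac{11390625}{24137569} \right)}.$$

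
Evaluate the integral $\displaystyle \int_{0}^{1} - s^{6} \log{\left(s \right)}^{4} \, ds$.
$- \frac{24}{16807}$

Consider the simpler parametrised integral
$$J(a) = \int_{0}^{1} - s^{a} \, ds = - \frac{1}{a + 1}.$$

Differentiating under the integral sign brings down a factor of $\ln s$:
$$\frac{dJ}{da} = \int_{0}^{1} - s^{a} \log{\left(s \right)} \, ds = \frac{1}{\left(a + 1\right)^{2}}.$$

Repeating $4$ times in total — each differentiation brings down another $\ln s$ — gives
$$\frac{d^{4}J}{da^{4}} = \int_{0}^{1} - s^{a} \log{\left(s \right)}^{4} \, ds = - \frac{24}{\left(a + 1\right)^{5}},$$
and the integrand here is exactly the target integrand, so $I = - \frac{24}{\left(a + 1\right)^{5}}$.

Setting $a = 6$:
$$I = - \frac{24}{16807}.$$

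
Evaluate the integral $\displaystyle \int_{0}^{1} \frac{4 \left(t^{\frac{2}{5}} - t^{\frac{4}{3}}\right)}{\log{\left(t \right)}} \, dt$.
$\log{\left(\frac{81}{625} \right)}$

Introduce a parameter $a$ in the exponent: let $I(a) = \int_{0}^{1} \frac{4 \left(- t^{\frac{4}{3}} + t^{a}\right)}{\log{\left(t \right)}} \, dt$.

Since $\dfrac{\partial}{\partial a}\,t^{a} = t^{a} \ln t$, the $\ln t$ in the denominator cancels and
$$\frac{dI}{da} = \int_{0}^{1} 4 t^{a} \, dt = 4 \left[\frac{t^{a+1}}{a+1}\right]_0^1 = \frac{4}{a + 1}.$$

Integrating with respect to $a$ gives $I(a) = \log{\left(\frac{81 \left(a + 1\right)^{4}}{2401} \right)} + C$.

At $a = \frac{4}{3}$ the integrand is identically $0$, so $I(\frac{4}{3}) = 0$. The closed form gives $0$, hence $C = 0$.

Setting $a = \frac{2}{5}$:
$$I = \log{\left(\frac{81}{625} \right)}.$$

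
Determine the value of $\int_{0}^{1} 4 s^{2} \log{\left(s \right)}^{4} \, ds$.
$\frac{32}{81}$

Consider the simpler parametrised integral
$$J(a) = \int_{0}^{1} 4 s^{a} \, ds = \frac{4}{a + 1}.$$

Differentiating under the integral sign brings down a factor of $\ln s$:
$$\frac{dJ}{da} = \int_{0}^{1} 4 s^{a} \log{\left(s \right)} \, ds = - \frac{4}{\left(a + 1\right)^{2}}.$$

Repeating $4$ times in total — each differentiation brings down another $\ln s$ — gives
$$\frac{d^{4}J}{da^{4}} = \int_{0}^{1} 4 s^{a} \log{\left(s \right)}^{4} \, ds = \frac{96}{\left(a + 1\right)^{5}},$$
and the integrand here is exactly the target integrand, so $I = \frac{96}{\left(a + 1\right)^{5}}$.

Setting $a = 2$:
$$I = \frac{32}{81}.$$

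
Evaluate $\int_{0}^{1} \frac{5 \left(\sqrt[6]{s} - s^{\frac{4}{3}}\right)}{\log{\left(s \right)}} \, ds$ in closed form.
$- \log{\left(32 \right)}$

Replace the exponent $\frac{1}{6}$ by a parameter $a$: let $I(a) = \int_{0}^{1} \frac{5 \left(- s^{\frac{4}{3}} + s^{a}\right)}{\log{\left(s \right)}} \, ds$.

Since $\dfrac{\partial}{\partial a}\,s^{a} = s^{a} \ln s$, the $\ln s$ in the denominator cancels and
$$\frac{dI}{da} = \int_{0}^{1} 5 s^{a} \, ds = 5 \left[\frac{s^{a+1}}{a+1}\right]_0^1 = \frac{5}{a + 1}.$$

Integrating with respect to $a$ gives $I(a) = \log{\left(\frac{243 \left(a + 1\right)^{5}}{16807} \right)} + C$.

At $a = \frac{4}{3}$ the integrand is identically $0$, so $I(\frac{4}{3}) = 0$. The closed form gives $0$, hence $C = 0$.

Setting $a = \frac{1}{6}$:
$$I = - \log{\left(32 \right)}.$$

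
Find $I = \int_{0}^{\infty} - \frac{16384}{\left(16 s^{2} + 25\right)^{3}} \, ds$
$- \frac{768 \pi}{3125}$

Begin with the known result
$$J(a) = \int_{0}^{\infty} - \frac{4}{a^{2} + s^{2}} \, ds = - \frac{2 \pi}{a}.$$

Differentiating under the integral sign with respect to $a$,
$$\frac{dJ}{da} = \int_{0}^{\infty} \frac{8 a}{\left(a^{2} + s^{2}\right)^{2}} \, ds = \frac{2 \pi}{a^{2}},$$
so $\int_{0}^{\infty} - \frac{4}{\left(a^{2} + s^{2}\right)^{2}} \, ds = - \frac{\pi}{a^{3}}$.

Repeating — each differentiation of $1/(s^2+a^2)^j$ produces $-2ja/(s^2+a^2)^{j+1}$ — and dividing through by $-2ja$ at each step yields, after $2$ differentiations in total,
$$\int_{0}^{\infty} - \frac{4}{\left(a^{2} + s^{2}\right)^{3}} \, ds = - \frac{3 \pi}{4 a^{5}}.$$

Setting $a = \frac{5}{4}$:
$$I = - \frac{768 \pi}{3125}.$$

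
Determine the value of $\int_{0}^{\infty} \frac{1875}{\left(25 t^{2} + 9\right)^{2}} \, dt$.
$\frac{125 \pi}{36}$

Start from the standard arctangent integral
$$J(a) = \int_{0}^{\infty} \frac{3}{a^{2} + t^{2}} \, dt = \frac{3 \pi}{2 a}.$$

Differentiating under the integral sign with respect to $a$,
$$\frac{dJ}{da} = \int_{0}^{\infty} - \frac{6 a}{\left(a^{2} + t^{2}\right)^{2}} \, dt = - \frac{3 \pi}{2 a^{2}},$$
so $\int_{0}^{\infty} \frac{3}{\left(a^{2} + t^{2}\right)^{2}} \, dt = \frac{3 \pi}{4 a^{3}}$.

Setting $a = \frac{3}{5}$:
$$I = \frac{125 \pi}{36}.$$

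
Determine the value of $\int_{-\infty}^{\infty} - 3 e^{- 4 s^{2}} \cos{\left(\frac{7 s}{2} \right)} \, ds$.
$- \frac{3 \sqrt{\pi}}{2 e^{\frac{49}{64}}}$

Define $I(b) = \int_{-\infty}^{\infty} - 3 e^{- 4 s^{2}} \cos{\left(b s \right)} \, ds$.

Differentiating under the integral sign,
$$I'(b) = \int_{-\infty}^{\infty} 3 s e^{- 4 s^{2}} \sin{\left(b s \right)} \, ds.$$

Integrate $\int_{-\infty}^{\infty} s \sin(b s)\, e^{- 4 s^{2}}\, ds$ by parts with $u = \sin(b s)$ and $dv = s\, e^{- 4 s^{2}}\, ds$, giving $v = - \frac{e^{- 4 s^{2}}}{8}$. The boundary term vanishes and
$$\int_{-\infty}^{\infty} s \sin(b s)\, e^{- 4 s^{2}}\, ds = \frac{b}{8} \int_{-\infty}^{\infty} \cos(b s)\, e^{- 4 s^{2}}\, ds,$$
so $I'(b) = - \frac{b}{8}\, I(b)$.

This is a separable first-order ODE; solving with the initial condition $I(0) = \int_{-\infty}^{\infty} - 3 e^{- 4 s^{2}}\,ds = - \frac{3 \sqrt{\pi}}{2}$ gives
$$I(b) = - \frac{3 \sqrt{\pi} e^{- \frac{b^{2}}{16}}}{2}.$$

Setting $b = \frac{7}{2}$:
$$I = - \frac{3 \sqrt{\pi}}{2 e^{\frac{49}{64}}}.$$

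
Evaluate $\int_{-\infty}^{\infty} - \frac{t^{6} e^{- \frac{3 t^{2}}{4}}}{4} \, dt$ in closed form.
$- \frac{20 \sqrt{3} \sqrt{\pi}}{27}$

Consider the simpler parametrised integral
$$J(a) = \int_{-\infty}^{\infty} - \frac{e^{- a t^{2}}}{4} \, dt = - \frac{\sqrt{\pi}}{4 \sqrt{a}}.$$

Differentiating under the integral sign brings down a factor of $(-t^2)$:
$$\frac{dJ}{da} = \int_{-\infty}^{\infty} \frac{t^{2} e^{- a t^{2}}}{4} \, dt = \frac{\sqrt{\pi}}{8 a^{\frac{3}{2}}}.$$

Repeating $3$ times in total — each differentiation brings down another $(-t^2)$ — gives
$$\frac{d^{3}J}{da^{3}} = \int_{-\infty}^{\infty} \frac{t^{6} e^{- a t^{2}}}{4} \, dt = \frac{15 \sqrt{\pi}}{32 a^{\frac{7}{2}}},$$
and the integrand here is $(-1)^{3}$ times the target integrand, so $I = (-1)^{3}\,\frac{d^{3}J}{da^{3}} = - \frac{15 \sqrt{\pi}}{32 a^{\frac{7}{2}}}$.

Setting $a = \frac{3}{4}$:
$$I = - \frac{20 \sqrt{3} \sqrt{\pi}}{27}.$$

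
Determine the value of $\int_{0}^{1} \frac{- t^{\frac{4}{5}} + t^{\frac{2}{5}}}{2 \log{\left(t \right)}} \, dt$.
$- \log{\left(3 \right)} + \frac{\log{\left(7 \right)}}{2}$

Consider the one-parameter family: let $I(a) = \int_{0}^{1} \frac{- t^{\frac{4}{5}} + t^{a}}{2 \log{\left(t \right)}} \, dt$.

Since $\dfrac{\partial}{\partial a}\,t^{a} = t^{a} \ln t$, the $\ln t$ in the denominator cancels and
$$\frac{dI}{da} = \int_{0}^{1} \frac{1}{2} t^{a} \, dt = \frac{1}{2} \left[\frac{t^{a+1}}{a+1}\right]_0^1 = \frac{1}{2 \left(a + 1\right)}.$$

Integrating with respect to $a$ gives $I(a) = \frac{\log{\left(a + 1 \right)}}{2} - \log{\left(3 \right)} + \frac{\log{\left(5 \right)}}{2} + C$.

At $a = \frac{4}{5}$ the integrand is identically $0$, so $I(\frac{4}{5}) = 0$. The closed form gives $0$, hence $C = 0$.

Setting $a = \frac{2}{5}$:
$$I = - \log{\left(3 \right)} + \frac{\log{\left(7 \right)}}{2}.$$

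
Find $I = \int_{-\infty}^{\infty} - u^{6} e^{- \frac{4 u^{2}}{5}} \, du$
$- \frac{1875 \sqrt{5} \sqrt{\pi}}{1024}$

Begin with the known integral
$$J(a) = \int_{-\infty}^{\infty} - e^{- a u^{2}} \, du = - \frac{\sqrt{\pi}}{\sqrt{a}}.$$

Differentiating under the integral sign brings down a factor of $(-u^2)$:
$$\frac{dJ}{da} = \int_{-\infty}^{\infty} u^{2} e^{- a u^{2}} \, du = \frac{\sqrt{\pi}}{2 a^{\frac{3}{2}}}.$$

Repeating $3$ times in total — each differentiation brings down another $(-u^2)$ — gives
$$\frac{d^{3}J}{da^{3}} = \int_{-\infty}^{\infty} u^{6} e^{- a u^{2}} \, du = \frac{15 \sqrt{\pi}}{8 a^{\frac{7}{2}}},$$
and the integrand here is $(-1)^{3}$ times the target integrand, so $I = (-1)^{3}\,\frac{d^{3}J}{da^{3}} = - \frac{15 \sqrt{\pi}}{8 a^{\frac{7}{2}}}$.

Setting $a = \frac{4}{5}$:
$$I = - \frac{1875 \sqrt{5} \sqrt{\pi}}{1024}.$$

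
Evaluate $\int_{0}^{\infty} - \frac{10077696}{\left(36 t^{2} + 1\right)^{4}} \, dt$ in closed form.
$- 262440 \pi$

Recall the elementary integral
$$J(a) = \int_{0}^{\infty} - \frac{6}{a^{2} + t^{2}} \, dt = - \frac{3 \pi}{a}.$$

Differentiating under the integral sign with respect to $a$,
$$\frac{dJ}{da} = \int_{0}^{\infty} \frac{12 a}{\left(a^{2} + t^{2}\right)^{2}} \, dt = \frac{3 \pi}{a^{2}},$$
so $\int_{0}^{\infty} - \frac{6}{\left(a^{2} + t^{2}\right)^{2}} \, dt = - \frac{3 \pi}{2 a^{3}}$.

Repeating — each differentiation of $1/(t^2+a^2)^j$ produces $-2ja/(t^2+a^2)^{j+1}$ — and dividing through by $-2ja$ at each step yields, after $3$ differentiations in total,
$$\int_{0}^{\infty} - \frac{6}{\left(a^{2} + t^{2}\right)^{4}} \, dt = - \frac{15 \pi}{16 a^{7}}.$$

Setting $a = \frac{1}{6}$:
$$I = - 262440 \pi.$$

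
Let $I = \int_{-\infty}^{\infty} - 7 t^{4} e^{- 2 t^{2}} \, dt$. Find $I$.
$- \frac{21 \sqrt{2} \sqrt{\pi}}{32}$

Begin with the known integral
$$J(a) = \int_{-\infty}^{\infty} - 7 e^{- a t^{2}} \, dt = - \frac{7 \sqrt{\pi}}{\sqrt{a}}.$$

Differentiating under the integral sign brings down a factor of $(-t^2)$:
$$\frac{dJ}{da} = \int_{-\infty}^{\infty} 7 t^{2} e^{- a t^{2}} \, dt = \frac{7 \sqrt{\pi}}{2 a^{\frac{3}{2}}}.$$

Repeating twice in total — each differentiation brings down another $(-t^2)$ — gives
$$\frac{d^{2}J}{da^{2}} = \int_{-\infty}^{\infty} - 7 t^{4} e^{- a t^{2}} \, dt = - \frac{21 \sqrt{\pi}}{4 a^{\frac{5}{2}}},$$
and the integrand here is exactly the target integrand, so $I = - \frac{21 \sqrt{\pi}}{4 a^{\frac{5}{2}}}$.

Setting $a = 2$:
$$I = - \frac{21 \sqrt{2} \sqrt{\pi}}{32}.$$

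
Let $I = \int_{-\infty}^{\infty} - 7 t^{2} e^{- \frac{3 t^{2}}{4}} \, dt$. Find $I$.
$- \frac{28 \sqrt{3} \sqrt{\pi}}{9}$

Begin with the known integral
$$J(a) = \int_{-\infty}^{\infty} - 7 e^{- a t^{2}} \, dt = - \frac{7 \sqrt{\pi}}{\sqrt{a}}.$$

Differentiating under the integral sign brings down a factor of $(-t^2)$:
$$\frac{dJ}{da} = \int_{-\infty}^{\infty} 7 t^{2} e^{- a t^{2}} \, dt = \frac{7 \sqrt{\pi}}{2 a^{\frac{3}{2}}}.$$

The integral on the left is $-I$, so $I = - \frac{7 \sqrt{\pi}}{2 a^{\frac{3}{2}}}$.

Setting $a = \frac{3}{4}$:
$$I = - \frac{28 \sqrt{3} \sqrt{\pi}}{9}.$$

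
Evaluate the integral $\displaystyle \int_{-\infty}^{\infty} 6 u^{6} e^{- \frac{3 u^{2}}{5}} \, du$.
$\frac{625 \sqrt{15} \sqrt{\pi}}{36}$

Consider the simpler parametrised integral
$$J(a) = \int_{-\infty}^{\infty} 6 e^{- a u^{2}} \, du = \frac{6 \sqrt{\pi}}{\sqrt{a}}.$$

Differentiating under the integral sign brings down a factor of $(-u^2)$:
$$\frac{dJ}{da} = \int_{-\infty}^{\infty} - 6 u^{2} e^{- a u^{2}} \, du = - \frac{3 \sqrt{\pi}}{a^{\frac{3}{2}}}.$$

Repeating $3$ times in total — each differentiation brings down another $(-u^2)$ — gives
$$\frac{d^{3}J}{da^{3}} = \int_{-\infty}^{\infty} - 6 u^{6} e^{- a u^{2}} \, du = - \frac{45 \sqrt{\pi}}{4 a^{\frac{7}{2}}},$$
and the integrand here is $(-1)^{3}$ times the target integrand, so $I = (-1)^{3}\,\frac{d^{3}J}{da^{3}} = \frac{45 \sqrt{\pi}}{4 a^{\frac{7}{2}}}$.

Setting $a = \frac{3}{5}$:
$$I = \frac{625 \sqrt{15} \sqrt{\pi}}{36}.$$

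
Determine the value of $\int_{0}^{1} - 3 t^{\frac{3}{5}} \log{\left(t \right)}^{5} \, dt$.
$\frac{703125}{32768}$

Begin with the known integral
$$J(a) = \int_{0}^{1} - 3 t^{a} \, dt = - \frac{3}{a + 1}.$$

Differentiating under the integral sign brings down a factor of $\ln t$:
$$\frac{dJ}{da} = \int_{0}^{1} - 3 t^{a} \log{\left(t \right)} \, dt = \frac{3}{\left(a + 1\right)^{2}}.$$

Repeating $5$ times in total — each differentiation brings down another $\ln t$ — gives
$$\frac{d^{5}J}{da^{5}} = \int_{0}^{1} - 3 t^{a} \log{\left(t \right)}^{5} \, dt = \frac{360}{\left(a + 1\right)^{6}},$$
and the integrand here is exactly the target integrand, so $I = \frac{360}{\left(a + 1\right)^{6}}$.

Setting $a = \frac{3}{5}$:
$$I = \frac{703125}{32768}.$$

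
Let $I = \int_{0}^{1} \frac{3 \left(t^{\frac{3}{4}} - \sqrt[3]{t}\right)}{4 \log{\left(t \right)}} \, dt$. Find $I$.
$\log{\left(\frac{21^{\frac{3}{4}}}{8} \right)}$

Consider the one-parameter family: let $I(a) = \int_{0}^{1} \frac{3 \left(t^{\frac{3}{4}} - t^{a}\right)}{4 \log{\left(t \right)}} \, dt$.

Since $\dfrac{\partial}{\partial a}\,t^{a} = t^{a} \ln t$, the $\ln t$ in the denominator cancels and
$$\frac{dI}{da} = \int_{0}^{1} - \frac{3}{4} t^{a} \, dt = - \frac{3}{4} \left[\frac{t^{a+1}}{a+1}\right]_0^1 = - \frac{3}{4 a + 4}.$$

Integrating with respect to $a$ gives $I(a) = - \frac{3 \log{\left(a + 1 \right)}}{4} - \frac{3 \log{\left(2 \right)}}{2} + \frac{3 \log{\left(7 \right)}}{4} + C$.

At $a = \frac{3}{4}$ the integrand is identically $0$, so $I(\frac{3}{4}) = 0$. The closed form gives $0$, hence $C = 0$.

Setting $a = \frac{1}{3}$:
$$I = \log{\left(\frac{21^{\frac{3}{4}}}{8} \right)}.$$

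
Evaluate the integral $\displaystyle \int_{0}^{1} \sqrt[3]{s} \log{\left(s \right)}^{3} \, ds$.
$- \frac{243}{128}$

Consider the simpler parametrised integral
$$J(a) = \int_{0}^{1} s^{a} \, ds = \frac{1}{a + 1}.$$

Differentiating under the integral sign brings down a factor of $\ln s$:
$$\frac{dJ}{da} = \int_{0}^{1} s^{a} \log{\left(s \right)} \, ds = - \frac{1}{\left(a + 1\right)^{2}}.$$

Repeating $3$ times in total — each differentiation brings down another $\ln s$ — gives
$$\frac{d^{3}J}{da^{3}} = \int_{0}^{1} s^{a} \log{\left(s \right)}^{3} \, ds = - \frac{6}{\left(a + 1\right)^{4}},$$
and the integrand here is exactly the target integrand, so $I = - \frac{6}{\left(a + 1\right)^{4}}$.

Setting $a = \frac{1}{3}$:
$$I = - \frac{243}{128}.$$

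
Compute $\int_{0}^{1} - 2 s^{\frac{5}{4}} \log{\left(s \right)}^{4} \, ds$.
$- \frac{16384}{19683}$

Begin with the known integral
$$J(a) = \int_{0}^{1} - 2 s^{a} \, ds = - \frac{2}{a + 1}.$$

Differentiating under the integral sign brings down a factor of $\ln s$:
$$\frac{dJ}{da} = \int_{0}^{1} - 2 s^{a} \log{\left(s \right)} \, ds = \frac{2}{\left(a + 1\right)^{2}}.$$

Repeating $4$ times in total — each differentiation brings down another $\ln s$ — gives
$$\frac{d^{4}J}{da^{4}} = \int_{0}^{1} - 2 s^{a} \log{\left(s \right)}^{4} \, ds = - \frac{48}{\left(a + 1\right)^{5}},$$
and the integrand here is exactly the target integrand, so $I = - \frac{48}{\left(a + 1\right)^{5}}$.

Setting $a = \frac{5}{4}$:
$$I = - \frac{16384}{19683}.$$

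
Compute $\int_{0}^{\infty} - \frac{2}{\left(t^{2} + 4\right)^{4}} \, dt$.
$- \frac{5 \pi}{2048}$

Begin with the known result
$$J(a) = \int_{0}^{\infty} - \frac{2}{a^{2} + t^{2}} \, dt = - \frac{\pi}{a}.$$

Differentiating under the integral sign with respect to $a$,
$$\frac{dJ}{da} = \int_{0}^{\infty} \frac{4 a}{\left(a^{2} + t^{2}\right)^{2}} \, dt = \frac{\pi}{a^{2}},$$
so $\int_{0}^{\infty} - \frac{2}{\left(a^{2} + t^{2}\right)^{2}} \, dt = - \frac{\pi}{2 a^{3}}$.

Repeating — each differentiation of $1/(t^2+a^2)^j$ produces $-2ja/(t^2+a^2)^{j+1}$ — and dividing through by $-2ja$ at each step yields, after $3$ differentiations in total,
$$\int_{0}^{\infty} - \frac{2}{\left(a^{2} + t^{2}\right)^{4}} \, dt = - \frac{5 \pi}{16 a^{7}}.$$

Setting $a = 2$:
$$I = - \frac{5 \pi}{2048}.$$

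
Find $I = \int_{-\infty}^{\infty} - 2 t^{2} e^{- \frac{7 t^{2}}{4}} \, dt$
$- \frac{8 \sqrt{7} \sqrt{\pi}}{49}$

Start from the elementary integral
$$J(a) = \int_{-\infty}^{\infty} - 2 e^{- a t^{2}} \, dt = - \frac{2 \sqrt{\pi}}{\sqrt{a}}.$$

Differentiating under the integral sign brings down a factor of $(-t^2)$:
$$\frac{dJ}{da} = \int_{-\infty}^{\infty} 2 t^{2} e^{- a t^{2}} \, dt = \frac{\sqrt{\pi}}{a^{\frac{3}{2}}}.$$

The integral on the left is $-I$, so $I = - \frac{\sqrt{\pi}}{a^{\frac{3}{2}}}$.

Setting $a = \frac{7}{4}$:
$$I = - \frac{8 \sqrt{7} \sqrt{\pi}}{49}.$$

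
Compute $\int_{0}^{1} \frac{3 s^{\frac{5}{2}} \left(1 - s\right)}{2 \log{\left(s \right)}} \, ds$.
$- 3 \log{\left(3 \right)} + \frac{3 \log{\left(7 \right)}}{2}$

Replace the exponent $\frac{7}{2}$ by a parameter $a$: let $I(a) = \int_{0}^{1} \frac{3 \left(s^{\frac{5}{2}} - s^{a}\right)}{2 \log{\left(s \right)}} \, ds$.

Since $\dfrac{\partial}{\partial a}\,s^{a} = s^{a} \ln s$, the $\ln s$ in the denominator cancels and
$$\frac{dI}{da} = \int_{0}^{1} - \frac{3}{2} s^{a} \, ds = - \frac{3}{2} \left[\frac{s^{a+1}}{a+1}\right]_0^1 = - \frac{3}{2 a + 2}.$$

Integrating with respect to $a$ gives $I(a) = - \log{\left(\frac{2 \sqrt{14} \left(a + 1\right)^{\frac{3}{2}}}{49} \right)} + C$.

At $a = \frac{5}{2}$ the integrand is identically $0$, so $I(\frac{5}{2}) = 0$. The closed form gives $0$, hence $C = 0$.

Setting $a = \frac{7}{2}$:
$$I = - 3 \log{\left(3 \right)} + \frac{3 \log{\left(7 \right)}}{2}.$$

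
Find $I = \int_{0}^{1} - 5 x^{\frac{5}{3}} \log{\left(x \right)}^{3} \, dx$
$\frac{1215}{2048}$

Start from the elementary integral
$$J(a) = \int_{0}^{1} - 5 x^{a} \, dx = - \frac{5}{a + 1}.$$

Differentiating under the integral sign brings down a factor of $\ln x$:
$$\frac{dJ}{da} = \int_{0}^{1} - 5 x^{a} \log{\left(x \right)} \, dx = \frac{5}{\left(a + 1\right)^{2}}.$$

Repeating $3$ times in total — each differentiation brings down another $\ln x$ — gives
$$\frac{d^{3}J}{da^{3}} = \int_{0}^{1} - 5 x^{a} \log{\left(x \right)}^{3} \, dx = \frac{30}{\left(a + 1\right)^{4}},$$
and the integrand here is exactly the target integrand, so $I = \frac{30}{\left(a + 1\right)^{4}}$.

Setting $a = \frac{5}{3}$:
$$I = \frac{1215}{2048}.$$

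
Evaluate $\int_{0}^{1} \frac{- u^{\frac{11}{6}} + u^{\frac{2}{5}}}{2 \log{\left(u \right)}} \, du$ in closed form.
$- \log{\left(85 \right)} + \frac{\log{\left(3570 \right)}}{2}$

Introduce a parameter $a$ in the exponent: let $I(a) = \int_{0}^{1} \frac{- u^{\frac{11}{6}} + u^{a}}{2 \log{\left(u \right)}} \, du$.

Since $\dfrac{\partial}{\partial a}\,u^{a} = u^{a} \ln u$, the $\ln u$ in the denominator cancels and
$$\frac{dI}{da} = \int_{0}^{1} \frac{1}{2} u^{a} \, du = \frac{1}{2} \left[\frac{u^{a+1}}{a+1}\right]_0^1 = \frac{1}{2 \left(a + 1\right)}.$$

Integrating with respect to $a$ gives $I(a) = \log{\left(\frac{\sqrt{102} \sqrt{a + 1}}{17} \right)} + C$.

At $a = \frac{11}{6}$ the integrand is identically $0$, so $I(\frac{11}{6}) = 0$. The closed form gives $0$, hence $C = 0$.

Setting $a = \frac{2}{5}$:
$$I = - \log{\left(85 \right)} + \frac{\log{\left(3570 \right)}}{2}.$$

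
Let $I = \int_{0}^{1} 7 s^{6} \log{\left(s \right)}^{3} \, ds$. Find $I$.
$- \frac{6}{343}$

Begin with the known integral
$$J(a) = \int_{0}^{1} 7 s^{a} \, ds = \frac{7}{a + 1}.$$

Differentiating under the integral sign brings down a factor of $\ln s$:
$$\frac{dJ}{da} = \int_{0}^{1} 7 s^{a} \log{\left(s \right)} \, ds = - \frac{7}{\left(a + 1\right)^{2}}.$$

Repeating $3$ times in total — each differentiation brings down another $\ln s$ — gives
$$\frac{d^{3}J}{da^{3}} = \int_{0}^{1} 7 s^{a} \log{\left(s \right)}^{3} \, ds = - \frac{42}{\left(a + 1\right)^{4}},$$
and the integrand here is exactly the target integrand, so $I = - \frac{42}{\left(a + 1\right)^{4}}$.

Setting $a = 6$:
$$I = - \frac{6}{343}.$$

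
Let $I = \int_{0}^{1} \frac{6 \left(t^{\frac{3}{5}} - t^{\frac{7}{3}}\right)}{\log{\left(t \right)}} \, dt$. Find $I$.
$\log{\left(\frac{2985984}{244140625} \right)}$

Replace the exponent $\frac{3}{5}$ by a parameter $a$: let $I(a) = \int_{0}^{1} \frac{6 \left(- t^{\frac{7}{3}} + t^{a}\right)}{\log{\left(t \right)}} \, dt$.

Since $\dfrac{\partial}{\partial a}\,t^{a} = t^{a} \ln t$, the $\ln t$ in the denominator cancels and
$$\frac{dI}{da} = \int_{0}^{1} 6 t^{a} \, dt = 6 \left[\frac{t^{a+1}}{a+1}\right]_0^1 = \frac{6}{a + 1}.$$

Integrating with respect to $a$ gives $I(a) = \log{\left(\frac{729 \left(a + 1\right)^{6}}{1000000} \right)} + C$.

At $a = \frac{7}{3}$ the integrand is identically $0$, so $I(\frac{7}{3}) = 0$. The closed form gives $0$, hence $C = 0$.

Setting $a = \frac{3}{5}$:
$$I = \log{\left(\frac{2985984}{244140625} \right)}.$$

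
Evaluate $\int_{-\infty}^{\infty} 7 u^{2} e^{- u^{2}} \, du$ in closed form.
$\frac{7 \sqrt{\pi}}{2}$

Consider the simpler parametrised integral
$$J(a) = \int_{-\infty}^{\infty} 7 e^{- a u^{2}} \, du = \frac{7 \sqrt{\pi}}{\sqrt{a}}.$$

Differentiating under the integral sign brings down a factor of $(-u^2)$:
$$\frac{dJ}{da} = \int_{-\infty}^{\infty} - 7 u^{2} e^{- a u^{2}} \, du = - \frac{7 \sqrt{\pi}}{2 a^{\frac{3}{2}}}.$$

The integral on the left is $-I$, so $I = \frac{7 \sqrt{\pi}}{2 a^{\frac{3}{2}}}$.

Setting $a = 1$:
$$I = \frac{7 \sqrt{\pi}}{2}.$$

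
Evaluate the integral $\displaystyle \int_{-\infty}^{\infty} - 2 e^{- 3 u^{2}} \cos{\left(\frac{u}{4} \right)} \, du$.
$- \frac{2 \sqrt{3} \sqrt{\pi}}{3 e^{\frac{1}{192}}}$

Let $b$ denote the cosine frequency and define $I(b) = \int_{-\infty}^{\infty} - 2 e^{- 3 u^{2}} \cos{\left(b u \right)} \, du$.

Differentiating under the integral sign,
$$I'(b) = \int_{-\infty}^{\infty} 2 u e^{- 3 u^{2}} \sin{\left(b u \right)} \, du.$$

Integrate $\int_{-\infty}^{\infty} u \sin(b u)\, e^{- 3 u^{2}}\, du$ by parts with $w = \sin(b u)$ and $dv = u\, e^{- 3 u^{2}}\, du$, giving $v = - \frac{e^{- 3 u^{2}}}{6}$. The boundary term vanishes and
$$\int_{-\infty}^{\infty} u \sin(b u)\, e^{- 3 u^{2}}\, du = \frac{b}{6} \int_{-\infty}^{\infty} \cos(b u)\, e^{- 3 u^{2}}\, du,$$
so $I'(b) = - \frac{b}{6}\, I(b)$.

This is a separable first-order ODE; solving with the initial condition $I(0) = \int_{-\infty}^{\infty} - 2 e^{- 3 u^{2}}\,du = - \frac{2 \sqrt{3} \sqrt{\pi}}{3}$ gives
$$I(b) = - \frac{2 \sqrt{3} \sqrt{\pi} e^{- \frac{b^{2}}{12}}}{3}.$$

Setting $b = \frac{1}{4}$:
$$I = - \frac{2 \sqrt{3} \sqrt{\pi}}{3 e^{\frac{1}{192}}}.$$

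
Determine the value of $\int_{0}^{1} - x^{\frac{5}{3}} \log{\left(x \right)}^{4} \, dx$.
$- \frac{729}{4096}$

Consider the simpler parametrised integral
$$J(a) = \int_{0}^{1} - x^{a} \, dx = - \frac{1}{a + 1}.$$

Differentiating under the integral sign brings down a factor of $\ln x$:
$$\frac{dJ}{da} = \int_{0}^{1} - x^{a} \log{\left(x \right)} \, dx = \frac{1}{\left(a + 1\right)^{2}}.$$

Repeating $4$ times in total — each differentiation brings down another $\ln x$ — gives
$$\frac{d^{4}J}{da^{4}} = \int_{0}^{1} - x^{a} \log{\left(x \right)}^{4} \, dx = - \frac{24}{\left(a + 1\right)^{5}},$$
and the integrand here is exactly the target integrand, so $I = - \frac{24}{\left(a + 1\right)^{5}}$.

Setting $a = \frac{5}{3}$:
$$I = - \frac{729}{4096}.$$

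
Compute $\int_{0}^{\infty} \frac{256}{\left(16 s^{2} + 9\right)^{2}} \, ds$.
$\frac{16 \pi}{27}$

Recall the elementary integral
$$J(a) = \int_{0}^{\infty} \frac{1}{a^{2} + s^{2}} \, ds = \frac{\pi}{2 a}.$$

Differentiating under the integral sign with respect to $a$,
$$\frac{dJ}{da} = \int_{0}^{\infty} - \frac{2 a}{\left(a^{2} + s^{2}\right)^{2}} \, ds = - \frac{\pi}{2 a^{2}},$$
so $\int_{0}^{\infty} \frac{1}{\left(a^{2} + s^{2}\right)^{2}} \, ds = \frac{\pi}{4 a^{3}}$.

Setting $a = \frac{3}{4}$:
$$I = \frac{16 \pi}{27}.$$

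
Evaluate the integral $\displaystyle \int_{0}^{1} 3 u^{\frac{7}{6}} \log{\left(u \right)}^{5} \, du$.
$- \frac{16796160}{4826809}$

Consider the simpler parametrised integral
$$J(a) = \int_{0}^{1} 3 u^{a} \, du = \frac{3}{a + 1}.$$

Differentiating under the integral sign brings down a factor of $\ln u$:
$$\frac{dJ}{da} = \int_{0}^{1} 3 u^{a} \log{\left(u \right)} \, du = - \frac{3}{\left(a + 1\right)^{2}}.$$

Repeating $5$ times in total — each differentiation brings down another $\ln u$ — gives
$$\frac{d^{5}J}{da^{5}} = \int_{0}^{1} 3 u^{a} \log{\left(u \right)}^{5} \, du = - \frac{360}{\left(a + 1\right)^{6}},$$
and the integrand here is exactly the target integrand, so $I = - \frac{360}{\left(a + 1\right)^{6}}$.

Setting $a = \frac{7}{6}$:
$$I = - \frac{16796160}{4826809}.$$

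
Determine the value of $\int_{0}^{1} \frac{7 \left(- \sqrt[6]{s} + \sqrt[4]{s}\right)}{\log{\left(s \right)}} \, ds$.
$\log{\left(\frac{170859375}{105413504} \right)}$

Consider the one-parameter family: let $I(a) = \int_{0}^{1} \frac{7 \left(- \sqrt[6]{s} + s^{a}\right)}{\log{\left(s \right)}} \, ds$.

Since $\dfrac{\partial}{\partial a}\,s^{a} = s^{a} \ln s$, the $\ln s$ in the denominator cancels and
$$\frac{dI}{da} = \int_{0}^{1} 7 s^{a} \, ds = 7 \left[\frac{s^{a+1}}{a+1}\right]_0^1 = \frac{7}{a + 1}.$$

Integrating with respect to $a$ gives $I(a) = \log{\left(\frac{279936 \left(a + 1\right)^{7}}{823543} \right)} + C$.

At $a = \frac{1}{6}$ the integrand is identically $0$, so $I(\frac{1}{6}) = 0$. The closed form gives $0$, hence $C = 0$.

Setting $a = \frac{1}{4}$:
$$I = \log{\left(\frac{170859375}{105413504} \right)}.$$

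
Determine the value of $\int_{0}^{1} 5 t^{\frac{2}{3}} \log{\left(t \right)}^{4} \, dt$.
$\frac{5832}{625}$

Consider the simpler parametrised integral
$$J(a) = \int_{0}^{1} 5 t^{a} \, dt = \frac{5}{a + 1}.$$

Differentiating under the integral sign brings down a factor of $\ln t$:
$$\frac{dJ}{da} = \int_{0}^{1} 5 t^{a} \log{\left(t \right)} \, dt = - \frac{5}{\left(a + 1\right)^{2}}.$$

Repeating $4$ times in total — each differentiation brings down another $\ln t$ — gives
$$\frac{d^{4}J}{da^{4}} = \int_{0}^{1} 5 t^{a} \log{\left(t \right)}^{4} \, dt = \frac{120}{\left(a + 1\right)^{5}},$$
and the integrand here is exactly the target integrand, so $I = \frac{120}{\left(a + 1\right)^{5}}$.

Setting $a = \frac{2}{3}$:
$$I = \frac{5832}{625}.$$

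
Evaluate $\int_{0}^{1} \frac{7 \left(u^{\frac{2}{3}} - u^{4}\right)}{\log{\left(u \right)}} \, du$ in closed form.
$- \log{\left(2187 \right)}$

Introduce a parameter $a$ in the exponent: let $I(a) = \int_{0}^{1} \frac{7 \left(u^{\frac{2}{3}} - u^{a}\right)}{\log{\left(u \right)}} \, du$.

Since $\dfrac{\partial}{\partial a}\,u^{a} = u^{a} \ln u$, the $\ln u$ in the denominator cancels and
$$\frac{dI}{da} = \int_{0}^{1} -7 u^{a} \, du = -7 \left[\frac{u^{a+1}}{a+1}\right]_0^1 = - \frac{7}{a + 1}.$$

Integrating with respect to $a$ gives $I(a) = - \log{\left(\frac{2187 \left(a + 1\right)^{7}}{78125} \right)} + C$.

At $a = \frac{2}{3}$ the integrand is identically $0$, so $I(\frac{2}{3}) = 0$. The closed form gives $0$, hence $C = 0$.

Setting $a = 4$:
$$I = - \log{\left(2187 \right)}.$$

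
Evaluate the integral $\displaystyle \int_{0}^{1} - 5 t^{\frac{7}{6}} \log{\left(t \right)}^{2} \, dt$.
$- \frac{2160}{2197}$

Consider the simpler parametrised integral
$$J(a) = \int_{0}^{1} - 5 t^{a} \, dt = - \frac{5}{a + 1}.$$

Differentiating under the integral sign brings down a factor of $\ln t$:
$$\frac{dJ}{da} = \int_{0}^{1} - 5 t^{a} \log{\left(t \right)} \, dt = \frac{5}{\left(a + 1\right)^{2}}.$$

Repeating twice in total — each differentiation brings down another $\ln t$ — gives
$$\frac{d^{2}J}{da^{2}} = \int_{0}^{1} - 5 t^{a} \log{\left(t \right)}^{2} \, dt = - \frac{10}{\left(a + 1\right)^{3}},$$
and the integrand here is exactly the target integrand, so $I = - \frac{10}{\left(a + 1\right)^{3}}$.

Setting $a = \frac{7}{6}$:
$$I = - \frac{2160}{2197}.$$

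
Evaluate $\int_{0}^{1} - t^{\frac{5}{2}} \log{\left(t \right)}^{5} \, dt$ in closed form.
$\frac{7680}{117649}$

Start from the elementary integral
$$J(a) = \int_{0}^{1} - t^{a} \, dt = - \frac{1}{a + 1}.$$

Differentiating under the integral sign brings down a factor of $\ln t$:
$$\frac{dJ}{da} = \int_{0}^{1} - t^{a} \log{\left(t \right)} \, dt = \frac{1}{\left(a + 1\right)^{2}}.$$

Repeating $5$ times in total — each differentiation brings down another $\ln t$ — gives
$$\frac{d^{5}J}{da^{5}} = \int_{0}^{1} - t^{a} \log{\left(t \right)}^{5} \, dt = \frac{120}{\left(a + 1\right)^{6}},$$
and the integrand here is exactly the target integrand, so $I = \frac{120}{\left(a + 1\right)^{6}}$.

Setting $a = \frac{5}{2}$:
$$I = \frac{7680}{117649}.$$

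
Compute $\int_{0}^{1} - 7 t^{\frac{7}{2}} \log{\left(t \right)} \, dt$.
$\frac{28}{81}$

Begin with the known integral
$$J(a) = \int_{0}^{1} - 7 t^{a} \, dt = - \frac{7}{a + 1}.$$

Differentiating under the integral sign brings down a factor of $\ln t$:
$$\frac{dJ}{da} = \int_{0}^{1} - 7 t^{a} \log{\left(t \right)} \, dt = \frac{7}{\left(a + 1\right)^{2}}.$$

The integral on the left is $I$, so $I = \frac{7}{\left(a + 1\right)^{2}}$.

Setting $a = \frac{7}{2}$:
$$I = \frac{28}{81}.$$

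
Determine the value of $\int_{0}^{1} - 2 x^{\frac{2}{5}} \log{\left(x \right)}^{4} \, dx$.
$- \frac{150000}{16807}$

Start from the elementary integral
$$J(a) = \int_{0}^{1} - 2 x^{a} \, dx = - \frac{2}{a + 1}.$$

Differentiating under the integral sign brings down a factor of $\ln x$:
$$\frac{dJ}{da} = \int_{0}^{1} - 2 x^{a} \log{\left(x \right)} \, dx = \frac{2}{\left(a + 1\right)^{2}}.$$

Repeating $4$ times in total — each differentiation brings down another $\ln x$ — gives
$$\frac{d^{4}J}{da^{4}} = \int_{0}^{1} - 2 x^{a} \log{\left(x \right)}^{4} \, dx = - \frac{48}{\left(a + 1\right)^{5}},$$
and the integrand here is exactly the target integrand, so $I = - \frac{48}{\left(a + 1\right)^{5}}$.

Setting $a = \frac{2}{5}$:
$$I = - \frac{150000}{16807}.$$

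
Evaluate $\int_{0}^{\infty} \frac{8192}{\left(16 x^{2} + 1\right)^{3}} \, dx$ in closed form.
$384 \pi$

Start from the standard arctangent integral
$$J(a) = \int_{0}^{\infty} \frac{2}{a^{2} + x^{2}} \, dx = \frac{\pi}{a}.$$

Differentiating under the integral sign with respect to $a$,
$$\frac{dJ}{da} = \int_{0}^{\infty} - \frac{4 a}{\left(a^{2} + x^{2}\right)^{2}} \, dx = - \frac{\pi}{a^{2}},$$
so $\int_{0}^{\infty} \frac{2}{\left(a^{2} + x^{2}\right)^{2}} \, dx = \frac{\pi}{2 a^{3}}$.

Repeating — each differentiation of $1/(x^2+a^2)^j$ produces $-2ja/(x^2+a^2)^{j+1}$ — and dividing through by $-2ja$ at each step yields, after $2$ differentiations in total,
$$\int_{0}^{\infty} \frac{2}{\left(a^{2} + x^{2}\right)^{3}} \, dx = \frac{3 \pi}{8 a^{5}}.$$

Setting $a = \frac{1}{4}$:
$$I = 384 \pi.$$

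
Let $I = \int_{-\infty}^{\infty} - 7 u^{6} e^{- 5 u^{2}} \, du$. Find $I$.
$- \frac{21 \sqrt{5} \sqrt{\pi}}{1000}$

Consider the simpler parametrised integral
$$J(a) = \int_{-\infty}^{\infty} - 7 e^{- a u^{2}} \, du = - \frac{7 \sqrt{\pi}}{\sqrt{a}}.$$

Differentiating under the integral sign brings down a factor of $(-u^2)$:
$$\frac{dJ}{da} = \int_{-\infty}^{\infty} 7 u^{2} e^{- a u^{2}} \, du = \frac{7 \sqrt{\pi}}{2 a^{\frac{3}{2}}}.$$

Repeating $3$ times in total — each differentiation brings down another $(-u^2)$ — gives
$$\frac{d^{3}J}{da^{3}} = \int_{-\infty}^{\infty} 7 u^{6} e^{- a u^{2}} \, du = \frac{105 \sqrt{\pi}}{8 a^{\frac{7}{2}}},$$
and the integrand here is $(-1)^{3}$ times the target integrand, so $I = (-1)^{3}\,\frac{d^{3}J}{da^{3}} = - \frac{105 \sqrt{\pi}}{8 a^{\frac{7}{2}}}$.

Setting $a = 5$:
$$I = - \frac{21 \sqrt{5} \sqrt{\pi}}{1000}.$$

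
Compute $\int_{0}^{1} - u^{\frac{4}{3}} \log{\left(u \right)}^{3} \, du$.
$\frac{486}{2401}$

Begin with the known integral
$$J(a) = \int_{0}^{1} - u^{a} \, du = - \frac{1}{a + 1}.$$

Differentiating under the integral sign brings down a factor of $\ln u$:
$$\frac{dJ}{da} = \int_{0}^{1} - u^{a} \log{\left(u \right)} \, du = \frac{1}{\left(a + 1\right)^{2}}.$$

Repeating $3$ times in total — each differentiation brings down another $\ln u$ — gives
$$\frac{d^{3}J}{da^{3}} = \int_{0}^{1} - u^{a} \log{\left(u \right)}^{3} \, du = \frac{6}{\left(a + 1\right)^{4}},$$
and the integrand here is exactly the target integrand, so $I = \frac{6}{\left(a + 1\right)^{4}}$.

Setting $a = \frac{4}{3}$:
$$I = \frac{486}{2401}.$$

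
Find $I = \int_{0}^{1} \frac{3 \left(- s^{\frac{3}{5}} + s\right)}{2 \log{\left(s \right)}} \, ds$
$\log{\left(\frac{5 \sqrt{5}}{8} \right)}$

Consider the one-parameter family: let $I(a) = \int_{0}^{1} \frac{3 \left(s - s^{a}\right)}{2 \log{\left(s \right)}} \, ds$.

Since $\dfrac{\partial}{\partial a}\,s^{a} = s^{a} \ln s$, the $\ln s$ in the denominator cancels and
$$\frac{dI}{da} = \int_{0}^{1} - \frac{3}{2} s^{a} \, ds = - \frac{3}{2} \left[\frac{s^{a+1}}{a+1}\right]_0^1 = - \frac{3}{2 a + 2}.$$

Integrating with respect to $a$ gives $I(a) = - \frac{3 \log{\left(a + 1 \right)}}{2} + \frac{3 \log{\left(2 \right)}}{2} + C$.

At $a = 1$ the integrand is identically $0$, so $I(1) = 0$. The closed form gives $0$, hence $C = 0$.

Setting $a = \frac{3}{5}$:
$$I = \log{\left(\frac{5 \sqrt{5}}{8} \right)}.$$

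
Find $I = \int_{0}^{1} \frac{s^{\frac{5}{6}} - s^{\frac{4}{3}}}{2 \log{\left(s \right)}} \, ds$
$- \log{\left(14 \right)} + \frac{\log{\left(154 \right)}}{2}$

Consider the one-parameter family: let $I(a) = \int_{0}^{1} \frac{- s^{\frac{4}{3}} + s^{a}}{2 \log{\left(s \right)}} \, ds$.

Since $\dfrac{\partial}{\partial a}\,s^{a} = s^{a} \ln s$, the $\ln s$ in the denominator cancels and
$$\frac{dI}{da} = \int_{0}^{1} \frac{1}{2} s^{a} \, ds = \frac{1}{2} \left[\frac{s^{a+1}}{a+1}\right]_0^1 = \frac{1}{2 \left(a + 1\right)}.$$

Integrating with respect to $a$ gives $I(a) = \log{\left(\frac{\sqrt{21} \sqrt{a + 1}}{7} \right)} + C$.

At $a = \frac{4}{3}$ the integrand is identically $0$, so $I(\frac{4}{3}) = 0$. The closed form gives $0$, hence $C = 0$.

Setting $a = \frac{5}{6}$:
$$I = - \log{\left(14 \right)} + \frac{\log{\left(154 \right)}}{2}.$$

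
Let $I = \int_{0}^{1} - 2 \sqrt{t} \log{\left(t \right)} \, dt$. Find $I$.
$\frac{8}{9}$

Consider the simpler parametrised integral
$$J(a) = \int_{0}^{1} - 2 t^{a} \, dt = - \frac{2}{a + 1}.$$

Differentiating under the integral sign brings down a factor of $\ln t$:
$$\frac{dJ}{da} = \int_{0}^{1} - 2 t^{a} \log{\left(t \right)} \, dt = \frac{2}{\left(a + 1\right)^{2}}.$$

The integral on the left is $I$, so $I = \frac{2}{\left(a + 1\right)^{2}}$.

Setting $a = \frac{1}{2}$:
$$I = \frac{8}{9}.$$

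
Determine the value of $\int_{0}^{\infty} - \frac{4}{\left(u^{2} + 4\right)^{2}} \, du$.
$- \frac{\pi}{8}$

Start from the standard arctangent integral
$$J(a) = \int_{0}^{\infty} - \frac{4}{a^{2} + u^{2}} \, du = - \frac{2 \pi}{a}.$$

Differentiating under the integral sign with respect to $a$,
$$\frac{dJ}{da} = \int_{0}^{\infty} \frac{8 a}{\left(a^{2} + u^{2}\right)^{2}} \, du = \frac{2 \pi}{a^{2}},$$
so $\int_{0}^{\infty} - \frac{4}{\left(a^{2} + u^{2}\right)^{2}} \, du = - \frac{\pi}{a^{3}}$.

Setting $a = 2$:
$$I = - \frac{\pi}{8}.$$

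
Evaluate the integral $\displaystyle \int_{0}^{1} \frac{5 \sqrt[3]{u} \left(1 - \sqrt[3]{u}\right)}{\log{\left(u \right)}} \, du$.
$- \log{\left(\frac{3125}{1024} \right)}$

Introduce a parameter $a$ in the exponent: let $I(a) = \int_{0}^{1} \frac{5 \left(\sqrt[3]{u} - u^{a}\right)}{\log{\left(u \right)}} \, du$.

Since $\dfrac{\partial}{\partial a}\,u^{a} = u^{a} \ln u$, the $\ln u$ in the denominator cancels and
$$\frac{dI}{da} = \int_{0}^{1} -5 u^{a} \, du = -5 \left[\frac{u^{a+1}}{a+1}\right]_0^1 = - \frac{5}{a + 1}.$$

Integrating with respect to $a$ gives $I(a) = - \log{\left(\frac{243 \left(a + 1\right)^{5}}{1024} \right)} + C$.

At $a = \frac{1}{3}$ the integrand is identically $0$, so $I(\frac{1}{3}) = 0$. The closed form gives $0$, hence $C = 0$.

Setting $a = \frac{2}{3}$:
$$I = - \log{\left(\frac{3125}{1024} \right)}.$$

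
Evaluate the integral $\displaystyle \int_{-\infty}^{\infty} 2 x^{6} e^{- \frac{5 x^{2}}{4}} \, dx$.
$\frac{96 \sqrt{5} \sqrt{\pi}}{125}$

Start from the elementary integral
$$J(a) = \int_{-\infty}^{\infty} 2 e^{- a x^{2}} \, dx = \frac{2 \sqrt{\pi}}{\sqrt{a}}.$$

Differentiating under the integral sign brings down a factor of $(-x^2)$:
$$\frac{dJ}{da} = \int_{-\infty}^{\infty} - 2 x^{2} e^{- a x^{2}} \, dx = - \frac{\sqrt{\pi}}{a^{\frac{3}{2}}}.$$

Repeating $3$ times in total — each differentiation brings down another $(-x^2)$ — gives
$$\frac{d^{3}J}{da^{3}} = \int_{-\infty}^{\infty} - 2 x^{6} e^{- a x^{2}} \, dx = - \frac{15 \sqrt{\pi}}{4 a^{\frac{7}{2}}},$$
and the integrand here is $(-1)^{3}$ times the target integrand, so $I = (-1)^{3}\,\frac{d^{3}J}{da^{3}} = \frac{15 \sqrt{\pi}}{4 a^{\frac{7}{2}}}$.

Setting $a = \frac{5}{4}$:
$$I = \frac{96 \sqrt{5} \sqrt{\pi}}{125}.$$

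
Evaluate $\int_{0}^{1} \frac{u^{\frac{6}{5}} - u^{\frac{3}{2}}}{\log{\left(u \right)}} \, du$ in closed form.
$- \log{\left(\frac{25}{22} \right)}$

Introduce a parameter $a$ in the exponent: let $I(a) = \int_{0}^{1} \frac{u^{\frac{6}{5}} - u^{a}}{\log{\left(u \right)}} \, du$.

Since $\dfrac{\partial}{\partial a}\,u^{a} = u^{a} \ln u$, the $\ln u$ in the denominator cancels and
$$\frac{dI}{da} = \int_{0}^{1} -1 u^{a} \, du = -1 \left[\frac{u^{a+1}}{a+1}\right]_0^1 = - \frac{1}{a + 1}.$$

Integrating with respect to $a$ gives $I(a) = - \log{\left(\frac{5 a}{11} + \frac{5}{11} \right)} + C$.

At $a = \frac{6}{5}$ the integrand is identically $0$, so $I(\frac{6}{5}) = 0$. The closed form gives $0$, hence $C = 0$.

Setting $a = \frac{3}{2}$:
$$I = - \log{\left(\frac{25}{22} \right)}.$$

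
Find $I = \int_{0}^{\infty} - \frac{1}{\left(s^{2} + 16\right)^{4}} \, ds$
$- \frac{5 \pi}{524288}$

Start from the standard arctangent integral
$$J(a) = \int_{0}^{\infty} - \frac{1}{a^{2} + s^{2}} \, ds = - \frac{\pi}{2 a}.$$

Differentiating under the integral sign with respect to $a$,
$$\frac{dJ}{da} = \int_{0}^{\infty} \frac{2 a}{\left(a^{2} + s^{2}\right)^{2}} \, ds = \frac{\pi}{2 a^{2}},$$
so $\int_{0}^{\infty} - \frac{1}{\left(a^{2} + s^{2}\right)^{2}} \, ds = - \frac{\pi}{4 a^{3}}$.

Repeating — each differentiation of $1/(s^2+a^2)^j$ produces $-2ja/(s^2+a^2)^{j+1}$ — and dividing through by $-2ja$ at each step yields, after $3$ differentiations in total,
$$\int_{0}^{\infty} - \frac{1}{\left(a^{2} + s^{2}\right)^{4}} \, ds = - \frac{5 \pi}{32 a^{7}}.$$

Setting $a = 4$:
$$I = - \frac{5 \pi}{524288}.$$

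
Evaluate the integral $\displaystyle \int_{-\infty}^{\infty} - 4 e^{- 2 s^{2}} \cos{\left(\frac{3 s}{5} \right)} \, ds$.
$- \frac{2 \sqrt{2} \sqrt{\pi}}{e^{\frac{9}{200}}}$

Define $I(b) = \int_{-\infty}^{\infty} - 4 e^{- 2 s^{2}} \cos{\left(b s \right)} \, ds$.

Differentiating under the integral sign,
$$I'(b) = \int_{-\infty}^{\infty} 4 s e^{- 2 s^{2}} \sin{\left(b s \right)} \, ds.$$

Integrate $\int_{-\infty}^{\infty} s \sin(b s)\, e^{- 2 s^{2}}\, ds$ by parts with $u = \sin(b s)$ and $dv = s\, e^{- 2 s^{2}}\, ds$, giving $v = - \frac{e^{- 2 s^{2}}}{4}$. The boundary term vanishes and
$$\int_{-\infty}^{\infty} s \sin(b s)\, e^{- 2 s^{2}}\, ds = \frac{b}{4} \int_{-\infty}^{\infty} \cos(b s)\, e^{- 2 s^{2}}\, ds,$$
so $I'(b) = - \frac{b}{4}\, I(b)$.

This is a separable first-order ODE; solving with the initial condition $I(0) = \int_{-\infty}^{\infty} - 4 e^{- 2 s^{2}}\,ds = - 2 \sqrt{2} \sqrt{\pi}$ gives
$$I(b) = - 2 \sqrt{2} \sqrt{\pi} e^{- \frac{b^{2}}{8}}.$$

Setting $b = \frac{3}{5}$:
$$I = - \frac{2 \sqrt{2} \sqrt{\pi}}{e^{\frac{9}{200}}}.$$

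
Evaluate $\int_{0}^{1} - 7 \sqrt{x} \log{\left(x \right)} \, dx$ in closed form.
$\frac{28}{9}$

Start from the elementary integral
$$J(a) = \int_{0}^{1} - 7 x^{a} \, dx = - \frac{7}{a + 1}.$$

Differentiating under the integral sign brings down a factor of $\ln x$:
$$\frac{dJ}{da} = \int_{0}^{1} - 7 x^{a} \log{\left(x \right)} \, dx = \frac{7}{\left(a + 1\right)^{2}}.$$

The integral on the left is $I$, so $I = \frac{7}{\left(a + 1\right)^{2}}$.

Setting $a = \frac{1}{2}$:
$$I = \frac{28}{9}.$$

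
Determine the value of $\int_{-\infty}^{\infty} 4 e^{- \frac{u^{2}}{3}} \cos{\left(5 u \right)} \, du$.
$\frac{4 \sqrt{3} \sqrt{\pi}}{e^{\frac{75}{4}}}$

Let $b$ denote the cosine frequency and define $I(b) = \int_{-\infty}^{\infty} 4 e^{- \frac{u^{2}}{3}} \cos{\left(b u \right)} \, du$.

Differentiating under the integral sign,
$$I'(b) = \int_{-\infty}^{\infty} - 4 u e^{- \frac{u^{2}}{3}} \sin{\left(b u \right)} \, du.$$

Integrate $\int_{-\infty}^{\infty} u \sin(b u)\, e^{- \frac{u^{2}}{3}}\, du$ by parts with $w = \sin(b u)$ and $dv = u\, e^{- \frac{u^{2}}{3}}\, du$, giving $v = - \frac{3 e^{- \frac{u^{2}}{3}}}{2}$. The boundary term vanishes and
$$\int_{-\infty}^{\infty} u \sin(b u)\, e^{- \frac{u^{2}}{3}}\, du = \frac{3 b}{2} \int_{-\infty}^{\infty} \cos(b u)\, e^{- \frac{u^{2}}{3}}\, du,$$
so $I'(b) = - \frac{3 b}{2}\, I(b)$.

This is a separable first-order ODE; solving with the initial condition $I(0) = \int_{-\infty}^{\infty} 4 e^{- \frac{u^{2}}{3}}\,du = 4 \sqrt{3} \sqrt{\pi}$ gives
$$I(b) = 4 \sqrt{3} \sqrt{\pi} e^{- \frac{3 b^{2}}{4}}.$$

Setting $b = 5$:
$$I = \frac{4 \sqrt{3} \sqrt{\pi}}{e^{\frac{75}{4}}}.$$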